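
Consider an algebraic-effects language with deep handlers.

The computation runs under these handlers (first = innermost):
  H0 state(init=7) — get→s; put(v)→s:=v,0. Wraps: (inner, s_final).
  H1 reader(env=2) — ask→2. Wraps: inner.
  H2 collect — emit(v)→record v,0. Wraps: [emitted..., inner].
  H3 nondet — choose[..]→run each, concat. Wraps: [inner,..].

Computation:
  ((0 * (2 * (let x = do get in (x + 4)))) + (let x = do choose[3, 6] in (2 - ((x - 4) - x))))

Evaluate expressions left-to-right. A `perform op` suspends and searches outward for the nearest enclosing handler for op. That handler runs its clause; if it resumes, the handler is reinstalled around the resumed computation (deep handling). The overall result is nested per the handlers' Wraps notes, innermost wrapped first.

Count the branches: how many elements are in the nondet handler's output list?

Answer: 2

Evaluation trace:
get @ H0 ⇒ 7
choose[3, 6] @ H3
  branch[0] choose=3:
    H0 returns (6, 7)
    H1 returns (6, 7)
    H2 returns [(6, 7)]
    H3 returns [[(6, 7)]]
  branch[1] choose=6:
    H0 returns (6, 7)
    H1 returns (6, 7)
    H2 returns [(6, 7)]
    H3 returns [[(6, 7)]]
= [[(6, 7)], [(6, 7)]]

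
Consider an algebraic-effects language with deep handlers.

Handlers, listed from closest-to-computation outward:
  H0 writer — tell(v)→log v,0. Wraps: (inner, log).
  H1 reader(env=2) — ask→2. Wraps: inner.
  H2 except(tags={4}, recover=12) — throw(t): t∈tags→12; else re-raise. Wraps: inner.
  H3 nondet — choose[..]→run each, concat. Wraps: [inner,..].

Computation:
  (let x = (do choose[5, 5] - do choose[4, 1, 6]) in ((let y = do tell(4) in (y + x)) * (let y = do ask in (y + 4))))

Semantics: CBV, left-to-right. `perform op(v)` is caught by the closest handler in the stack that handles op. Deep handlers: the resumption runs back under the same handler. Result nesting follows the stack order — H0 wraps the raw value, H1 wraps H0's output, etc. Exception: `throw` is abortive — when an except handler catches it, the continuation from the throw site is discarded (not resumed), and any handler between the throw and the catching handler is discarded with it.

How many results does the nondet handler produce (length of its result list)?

Working:
choose[5, 5] @ H3
  branch[0] choose=5:
    choose[4, 1, 6] @ H3
      branch[0] choose=4:
        tell(4) @ H0 ⇒ log+=4
        ask @ H1 ⇒ 2
        H0 returns (6, (4))
        H1 returns (6, (4))
        H2 returns (6, (4))
        H3 returns [(6, (4))]
      branch[1] choose=1:
        tell(4) @ H0 ⇒ log+=4
        ask @ H1 ⇒ 2
        H0 returns (24, (4))
        H1 returns (24, (4))
        H2 returns (24, (4))
        H3 returns [(24, (4))]
      branch[2] choose=6:
        tell(4) @ H0 ⇒ log+=4
        ask @ H1 ⇒ 2
        H0 returns (-6, (4))
        H1 returns (-6, (4))
        H2 returns (-6, (4))
        H3 returns [(-6, (4))]
  branch[1] choose=5:
    choose[4, 1, 6] @ H3
      branch[0] choose=4:
        tell(4) @ H0 ⇒ log+=4
        ask @ H1 ⇒ 2
        H0 returns (6, (4))
        H1 returns (6, (4))
        H2 returns (6, (4))
        H3 returns [(6, (4))]
      branch[1] choose=1:
        tell(4) @ H0 ⇒ log+=4
        ask @ H1 ⇒ 2
        H0 returns (24, (4))
        H1 returns (24, (4))
        H2 returns (24, (4))
        H3 returns [(24, (4))]
      branch[2] choose=6:
        tell(4) @ H0 ⇒ log+=4
        ask @ H1 ⇒ 2
        H0 returns (-6, (4))
        H1 returns (-6, (4))
        H2 returns (-6, (4))
        H3 returns [(-6, (4))]
= [(6, (4)), (24, (4)), (-6, (4)), (6, (4)), (24, (4)), (-6, (4))]

Answer: 6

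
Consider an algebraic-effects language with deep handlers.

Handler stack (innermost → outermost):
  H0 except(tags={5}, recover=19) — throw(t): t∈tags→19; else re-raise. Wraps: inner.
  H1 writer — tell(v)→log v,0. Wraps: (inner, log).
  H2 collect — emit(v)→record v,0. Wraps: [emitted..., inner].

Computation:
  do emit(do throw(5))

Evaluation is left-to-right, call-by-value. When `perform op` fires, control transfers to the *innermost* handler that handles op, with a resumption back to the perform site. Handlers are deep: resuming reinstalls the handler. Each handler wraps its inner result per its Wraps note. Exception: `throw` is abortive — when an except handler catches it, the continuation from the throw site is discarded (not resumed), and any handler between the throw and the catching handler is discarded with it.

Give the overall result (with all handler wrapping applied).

Answer: [(19, ())]

Working:
throw(5) @ H0 caught ⇒ 19
H1 returns (19, ())
H2 returns [(19, ())]
= [(19, ())]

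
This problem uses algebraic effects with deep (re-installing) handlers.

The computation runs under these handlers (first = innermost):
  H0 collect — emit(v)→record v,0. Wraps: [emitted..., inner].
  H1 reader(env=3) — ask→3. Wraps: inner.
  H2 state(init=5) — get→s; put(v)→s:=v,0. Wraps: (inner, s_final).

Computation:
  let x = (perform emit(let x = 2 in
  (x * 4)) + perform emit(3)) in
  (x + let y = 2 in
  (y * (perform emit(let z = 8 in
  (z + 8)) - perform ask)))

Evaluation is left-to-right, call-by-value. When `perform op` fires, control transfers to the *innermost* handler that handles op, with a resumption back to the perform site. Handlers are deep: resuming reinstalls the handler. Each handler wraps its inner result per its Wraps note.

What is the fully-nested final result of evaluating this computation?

Answer: ([8, 3, 16, -6], 5)

Evaluation trace:
emit(8) @ H0 ⇒ out+=8
emit(3) @ H0 ⇒ out+=3
emit(16) @ H0 ⇒ out+=16
ask @ H1 ⇒ 3
H0 returns [8, 3, 16, -6]
H1 returns [8, 3, 16, -6]
H2 returns ([8, 3, 16, -6], 5)
= ([8, 3, 16, -6], 5)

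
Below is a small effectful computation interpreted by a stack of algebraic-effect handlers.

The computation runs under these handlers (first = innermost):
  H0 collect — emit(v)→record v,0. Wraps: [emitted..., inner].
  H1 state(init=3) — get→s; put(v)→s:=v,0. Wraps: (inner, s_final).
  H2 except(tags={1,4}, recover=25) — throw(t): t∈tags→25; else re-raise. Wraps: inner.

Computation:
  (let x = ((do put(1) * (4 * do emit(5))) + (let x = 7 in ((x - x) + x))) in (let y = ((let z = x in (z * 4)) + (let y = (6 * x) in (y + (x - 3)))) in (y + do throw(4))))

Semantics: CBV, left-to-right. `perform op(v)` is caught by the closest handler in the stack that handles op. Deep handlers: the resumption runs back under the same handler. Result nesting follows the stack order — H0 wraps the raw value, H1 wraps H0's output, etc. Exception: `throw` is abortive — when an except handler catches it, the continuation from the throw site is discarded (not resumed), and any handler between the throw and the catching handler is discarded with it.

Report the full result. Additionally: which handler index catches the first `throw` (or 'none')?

Answer: 25 ; first throw caught by: H2

Evaluation trace:
put(1) @ H1 ⇒ s:=1
emit(5) @ H0 ⇒ out+=5
throw(4) @ H2 caught ⇒ 25
= 25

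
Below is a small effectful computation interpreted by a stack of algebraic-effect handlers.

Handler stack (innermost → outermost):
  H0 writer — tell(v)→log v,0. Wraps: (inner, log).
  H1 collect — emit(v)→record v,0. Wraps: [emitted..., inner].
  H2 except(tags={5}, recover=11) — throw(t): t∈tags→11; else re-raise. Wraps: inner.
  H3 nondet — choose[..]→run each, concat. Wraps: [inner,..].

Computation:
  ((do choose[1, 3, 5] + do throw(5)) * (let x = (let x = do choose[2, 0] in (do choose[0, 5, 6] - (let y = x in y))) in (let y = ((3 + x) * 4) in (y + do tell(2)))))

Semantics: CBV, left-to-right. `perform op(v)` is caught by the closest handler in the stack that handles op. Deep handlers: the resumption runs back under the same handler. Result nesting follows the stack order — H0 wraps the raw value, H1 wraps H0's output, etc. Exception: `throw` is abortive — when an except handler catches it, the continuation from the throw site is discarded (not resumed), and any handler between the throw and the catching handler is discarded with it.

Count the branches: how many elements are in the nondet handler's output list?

Answer: 3

Working:
choose[1, 3, 5] @ H3
  branch[0] choose=1:
    throw(5) @ H2 caught ⇒ 11
    H3 returns [11]
  branch[1] choose=3:
    throw(5) @ H2 caught ⇒ 11
    H3 returns [11]
  branch[2] choose=5:
    throw(5) @ H2 caught ⇒ 11
    H3 returns [11]
= [11, 11, 11]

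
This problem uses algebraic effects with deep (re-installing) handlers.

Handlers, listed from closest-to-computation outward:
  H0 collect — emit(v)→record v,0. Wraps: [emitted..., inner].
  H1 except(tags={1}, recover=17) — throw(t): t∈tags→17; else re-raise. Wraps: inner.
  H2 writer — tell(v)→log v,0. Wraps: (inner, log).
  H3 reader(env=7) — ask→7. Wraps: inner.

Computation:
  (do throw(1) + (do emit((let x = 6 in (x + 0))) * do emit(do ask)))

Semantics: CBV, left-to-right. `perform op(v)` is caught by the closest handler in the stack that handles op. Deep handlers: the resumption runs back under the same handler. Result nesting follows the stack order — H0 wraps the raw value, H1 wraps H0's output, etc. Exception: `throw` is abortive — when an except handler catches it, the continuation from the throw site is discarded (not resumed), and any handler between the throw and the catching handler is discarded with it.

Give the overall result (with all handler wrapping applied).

Answer: (17, ())

Working:
throw(1) @ H1 caught ⇒ 17
H2 returns (17, ())
H3 returns (17, ())
= (17, ())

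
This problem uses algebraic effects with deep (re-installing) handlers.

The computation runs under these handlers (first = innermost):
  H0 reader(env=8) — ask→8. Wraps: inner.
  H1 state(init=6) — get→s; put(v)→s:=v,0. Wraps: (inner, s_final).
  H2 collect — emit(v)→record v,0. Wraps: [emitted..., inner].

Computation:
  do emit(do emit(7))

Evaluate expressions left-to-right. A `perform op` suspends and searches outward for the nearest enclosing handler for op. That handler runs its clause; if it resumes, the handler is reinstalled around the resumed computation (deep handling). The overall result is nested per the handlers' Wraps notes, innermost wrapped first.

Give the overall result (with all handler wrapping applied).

Answer: [7, 0, (0, 6)]

Step-by-step:
emit(7) @ H2 ⇒ out+=7
emit(0) @ H2 ⇒ out+=0
H0 returns 0
H1 returns (0, 6)
H2 returns [7, 0, (0, 6)]
= [7, 0, (0, 6)]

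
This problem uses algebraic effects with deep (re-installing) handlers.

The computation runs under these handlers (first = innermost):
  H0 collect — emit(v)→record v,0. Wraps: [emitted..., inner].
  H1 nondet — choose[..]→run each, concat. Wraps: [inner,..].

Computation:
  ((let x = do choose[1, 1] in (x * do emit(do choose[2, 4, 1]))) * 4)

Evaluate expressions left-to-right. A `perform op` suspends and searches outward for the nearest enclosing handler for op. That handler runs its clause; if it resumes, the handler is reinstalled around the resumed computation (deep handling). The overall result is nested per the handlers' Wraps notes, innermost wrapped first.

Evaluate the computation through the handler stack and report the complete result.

Step-by-step:
choose[1, 1] @ H1
  branch[0] choose=1:
    choose[2, 4, 1] @ H1
      branch[0] choose=2:
        emit(2) @ H0 ⇒ out+=2
        H0 returns [2, 0]
        H1 returns [[2, 0]]
      branch[1] choose=4:
        emit(4) @ H0 ⇒ out+=4
        H0 returns [4, 0]
        H1 returns [[4, 0]]
      branch[2] choose=1:
        emit(1) @ H0 ⇒ out+=1
        H0 returns [1, 0]
        H1 returns [[1, 0]]
  branch[1] choose=1:
    choose[2, 4, 1] @ H1
      branch[0] choose=2:
        emit(2) @ H0 ⇒ out+=2
        H0 returns [2, 0]
        H1 returns [[2, 0]]
      branch[1] choose=4:
        emit(4) @ H0 ⇒ out+=4
        H0 returns [4, 0]
        H1 returns [[4, 0]]
      branch[2] choose=1:
        emit(1) @ H0 ⇒ out+=1
        H0 returns [1, 0]
        H1 returns [[1, 0]]
= [[2, 0], [4, 0], [1, 0], [2, 0], [4, 0], [1, 0]]

Answer: [[2, 0], [4, 0], [1, 0], [2, 0], [4, 0], [1, 0]]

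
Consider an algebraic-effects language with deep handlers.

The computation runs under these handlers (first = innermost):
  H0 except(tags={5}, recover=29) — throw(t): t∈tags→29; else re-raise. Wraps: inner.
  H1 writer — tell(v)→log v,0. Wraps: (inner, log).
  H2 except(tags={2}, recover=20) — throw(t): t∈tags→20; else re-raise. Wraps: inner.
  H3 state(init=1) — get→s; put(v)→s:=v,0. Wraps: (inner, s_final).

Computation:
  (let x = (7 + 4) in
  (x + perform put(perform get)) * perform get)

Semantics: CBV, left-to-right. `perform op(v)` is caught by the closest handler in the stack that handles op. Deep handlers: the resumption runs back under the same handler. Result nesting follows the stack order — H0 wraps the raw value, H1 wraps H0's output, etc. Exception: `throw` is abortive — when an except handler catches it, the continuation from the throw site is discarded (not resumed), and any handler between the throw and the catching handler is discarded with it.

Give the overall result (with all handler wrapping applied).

Step-by-step:
get @ H3 ⇒ 1
put(1) @ H3 ⇒ s:=1
get @ H3 ⇒ 1
H0 returns 11
H1 returns (11, ())
H2 returns (11, ())
H3 returns ((11, ()), 1)
= ((11, ()), 1)

Answer: ((11, ()), 1)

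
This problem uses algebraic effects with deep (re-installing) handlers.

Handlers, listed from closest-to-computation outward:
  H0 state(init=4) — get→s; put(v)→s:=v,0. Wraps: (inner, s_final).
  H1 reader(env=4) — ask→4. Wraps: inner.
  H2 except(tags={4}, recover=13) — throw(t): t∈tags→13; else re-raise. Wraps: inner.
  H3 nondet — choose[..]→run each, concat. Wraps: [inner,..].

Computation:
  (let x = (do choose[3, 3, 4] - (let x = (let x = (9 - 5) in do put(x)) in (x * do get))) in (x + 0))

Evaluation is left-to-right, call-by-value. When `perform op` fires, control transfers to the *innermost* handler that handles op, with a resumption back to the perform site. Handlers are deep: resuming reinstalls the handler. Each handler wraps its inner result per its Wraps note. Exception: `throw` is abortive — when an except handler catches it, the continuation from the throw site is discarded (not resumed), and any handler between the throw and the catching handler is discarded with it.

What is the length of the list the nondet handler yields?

Answer: 3

Evaluation trace:
choose[3, 3, 4] @ H3
  branch[0] choose=3:
    put(4) @ H0 ⇒ s:=4
    get @ H0 ⇒ 4
    H0 returns (3, 4)
    H1 returns (3, 4)
    H2 returns (3, 4)
    H3 returns [(3, 4)]
  branch[1] choose=3:
    put(4) @ H0 ⇒ s:=4
    get @ H0 ⇒ 4
    H0 returns (3, 4)
    H1 returns (3, 4)
    H2 returns (3, 4)
    H3 returns [(3, 4)]
  branch[2] choose=4:
    put(4) @ H0 ⇒ s:=4
    get @ H0 ⇒ 4
    H0 returns (4, 4)
    H1 returns (4, 4)
    H2 returns (4, 4)
    H3 returns [(4, 4)]
= [(3, 4), (3, 4), (4, 4)]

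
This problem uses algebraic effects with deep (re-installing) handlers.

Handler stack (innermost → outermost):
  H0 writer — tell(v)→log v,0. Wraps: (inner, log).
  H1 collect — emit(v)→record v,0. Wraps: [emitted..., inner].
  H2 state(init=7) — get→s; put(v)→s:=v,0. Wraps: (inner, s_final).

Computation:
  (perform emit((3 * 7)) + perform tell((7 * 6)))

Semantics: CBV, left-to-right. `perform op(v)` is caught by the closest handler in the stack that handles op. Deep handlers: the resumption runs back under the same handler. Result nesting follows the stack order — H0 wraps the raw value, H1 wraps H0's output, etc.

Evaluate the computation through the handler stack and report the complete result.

Working:
emit(21) @ H1 ⇒ out+=21
tell(42) @ H0 ⇒ log+=42
H0 returns (0, (42))
H1 returns [21, (0, (42))]
H2 returns ([21, (0, (42))], 7)
= ([21, (0, (42))], 7)

Answer: ([21, (0, (42))], 7)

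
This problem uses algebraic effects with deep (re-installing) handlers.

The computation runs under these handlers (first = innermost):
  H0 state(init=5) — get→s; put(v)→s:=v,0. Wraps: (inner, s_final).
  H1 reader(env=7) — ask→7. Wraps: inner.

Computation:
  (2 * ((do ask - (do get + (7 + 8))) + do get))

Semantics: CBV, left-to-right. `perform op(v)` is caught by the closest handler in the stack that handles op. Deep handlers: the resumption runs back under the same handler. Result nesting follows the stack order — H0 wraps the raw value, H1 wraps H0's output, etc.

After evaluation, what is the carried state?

Answer: 5

Evaluation trace:
ask @ H1 ⇒ 7
get @ H0 ⇒ 5
get @ H0 ⇒ 5
H0 returns (-16, 5)
H1 returns (-16, 5)
= (-16, 5)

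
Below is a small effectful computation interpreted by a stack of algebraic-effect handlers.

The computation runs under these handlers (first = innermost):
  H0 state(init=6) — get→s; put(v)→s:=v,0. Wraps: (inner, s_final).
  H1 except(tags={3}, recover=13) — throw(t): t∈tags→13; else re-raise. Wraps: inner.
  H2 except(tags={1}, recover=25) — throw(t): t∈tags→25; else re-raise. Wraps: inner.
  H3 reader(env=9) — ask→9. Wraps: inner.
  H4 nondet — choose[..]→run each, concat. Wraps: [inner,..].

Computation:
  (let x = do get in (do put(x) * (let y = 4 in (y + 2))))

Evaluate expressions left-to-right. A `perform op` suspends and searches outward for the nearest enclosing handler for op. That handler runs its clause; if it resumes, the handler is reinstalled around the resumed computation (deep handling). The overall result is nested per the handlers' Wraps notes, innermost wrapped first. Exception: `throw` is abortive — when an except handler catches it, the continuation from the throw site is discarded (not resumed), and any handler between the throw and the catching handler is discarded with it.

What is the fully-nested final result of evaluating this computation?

Step-by-step:
get @ H0 ⇒ 6
put(6) @ H0 ⇒ s:=6
H0 returns (0, 6)
H1 returns (0, 6)
H2 returns (0, 6)
H3 returns (0, 6)
H4 returns [(0, 6)]
= [(0, 6)]

Answer: [(0, 6)]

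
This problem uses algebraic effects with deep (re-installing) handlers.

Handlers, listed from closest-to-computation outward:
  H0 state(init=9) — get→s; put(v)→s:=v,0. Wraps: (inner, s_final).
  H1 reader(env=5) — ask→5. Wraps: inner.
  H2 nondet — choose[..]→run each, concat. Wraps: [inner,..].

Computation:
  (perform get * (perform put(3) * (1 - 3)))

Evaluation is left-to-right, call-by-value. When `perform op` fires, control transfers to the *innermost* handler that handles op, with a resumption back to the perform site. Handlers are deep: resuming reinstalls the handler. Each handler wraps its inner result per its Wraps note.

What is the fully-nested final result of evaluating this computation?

Answer: [(0, 3)]

Step-by-step:
get @ H0 ⇒ 9
put(3) @ H0 ⇒ s:=3
H0 returns (0, 3)
H1 returns (0, 3)
H2 returns [(0, 3)]
= [(0, 3)]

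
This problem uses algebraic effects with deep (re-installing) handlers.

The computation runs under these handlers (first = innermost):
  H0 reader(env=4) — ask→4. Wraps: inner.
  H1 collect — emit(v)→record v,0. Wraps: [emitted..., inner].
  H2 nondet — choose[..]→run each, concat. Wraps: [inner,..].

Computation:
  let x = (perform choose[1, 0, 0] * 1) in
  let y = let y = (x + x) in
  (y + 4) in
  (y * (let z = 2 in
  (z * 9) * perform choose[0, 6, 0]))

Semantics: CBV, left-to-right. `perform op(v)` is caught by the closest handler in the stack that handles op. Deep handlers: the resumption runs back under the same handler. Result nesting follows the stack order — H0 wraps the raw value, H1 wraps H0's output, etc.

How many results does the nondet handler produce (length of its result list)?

Answer: 9

Working:
choose[1, 0, 0] @ H2
  branch[0] choose=1:
    choose[0, 6, 0] @ H2
      branch[0] choose=0:
        H0 returns 0
        H1 returns [0]
        H2 returns [[0]]
      branch[1] choose=6:
        H0 returns 648
        H1 returns [648]
        H2 returns [[648]]
      branch[2] choose=0:
        H0 returns 0
        H1 returns [0]
        H2 returns [[0]]
  branch[1] choose=0:
    choose[0, 6, 0] @ H2
      branch[0] choose=0:
        H0 returns 0
        H1 returns [0]
        H2 returns [[0]]
      branch[1] choose=6:
        H0 returns 432
        H1 returns [432]
        H2 returns [[432]]
      branch[2] choose=0:
        H0 returns 0
        H1 returns [0]
        H2 returns [[0]]
  branch[2] choose=0:
    choose[0, 6, 0] @ H2
      branch[0] choose=0:
        H0 returns 0
        H1 returns [0]
        H2 returns [[0]]
      branch[1] choose=6:
        H0 returns 432
        H1 returns [432]
        H2 returns [[432]]
      branch[2] choose=0:
        H0 returns 0
        H1 returns [0]
        H2 returns [[0]]
= [[0], [648], [0], [0], [432], [0], [0], [432], [0]]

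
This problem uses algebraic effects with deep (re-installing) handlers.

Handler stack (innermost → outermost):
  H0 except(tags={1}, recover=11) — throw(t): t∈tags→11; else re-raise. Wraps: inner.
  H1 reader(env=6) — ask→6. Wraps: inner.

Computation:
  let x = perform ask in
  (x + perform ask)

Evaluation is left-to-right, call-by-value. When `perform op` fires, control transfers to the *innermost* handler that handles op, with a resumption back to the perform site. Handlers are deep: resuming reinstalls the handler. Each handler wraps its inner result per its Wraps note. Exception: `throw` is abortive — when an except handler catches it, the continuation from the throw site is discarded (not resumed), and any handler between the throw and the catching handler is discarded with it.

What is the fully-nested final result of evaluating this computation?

Step-by-step:
ask @ H1 ⇒ 6
ask @ H1 ⇒ 6
H0 returns 12
H1 returns 12
= 12

Answer: 12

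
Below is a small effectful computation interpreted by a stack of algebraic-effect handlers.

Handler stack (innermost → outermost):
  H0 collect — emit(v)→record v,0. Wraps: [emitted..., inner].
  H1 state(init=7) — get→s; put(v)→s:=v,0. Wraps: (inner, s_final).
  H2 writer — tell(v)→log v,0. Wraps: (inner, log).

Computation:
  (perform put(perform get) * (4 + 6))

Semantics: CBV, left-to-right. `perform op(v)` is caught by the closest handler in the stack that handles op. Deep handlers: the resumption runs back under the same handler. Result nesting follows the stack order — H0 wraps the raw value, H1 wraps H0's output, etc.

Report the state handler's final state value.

Answer: 7

Step-by-step:
get @ H1 ⇒ 7
put(7) @ H1 ⇒ s:=7
H0 returns [0]
H1 returns ([0], 7)
H2 returns (([0], 7), ())
= (([0], 7), ())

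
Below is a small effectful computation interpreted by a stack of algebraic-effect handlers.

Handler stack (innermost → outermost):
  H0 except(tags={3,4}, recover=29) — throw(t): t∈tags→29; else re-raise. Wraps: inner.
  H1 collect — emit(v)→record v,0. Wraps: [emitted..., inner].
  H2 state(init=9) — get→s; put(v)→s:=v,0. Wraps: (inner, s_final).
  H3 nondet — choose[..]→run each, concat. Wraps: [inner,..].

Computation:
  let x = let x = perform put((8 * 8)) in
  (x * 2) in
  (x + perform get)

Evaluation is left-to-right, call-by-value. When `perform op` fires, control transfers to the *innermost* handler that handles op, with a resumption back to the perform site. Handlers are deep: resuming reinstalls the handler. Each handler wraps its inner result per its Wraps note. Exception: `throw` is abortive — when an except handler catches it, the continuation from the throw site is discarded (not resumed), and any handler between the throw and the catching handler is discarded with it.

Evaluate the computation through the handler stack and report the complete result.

Evaluation trace:
put(64) @ H2 ⇒ s:=64
get @ H2 ⇒ 64
H0 returns 64
H1 returns [64]
H2 returns ([64], 64)
H3 returns [([64], 64)]
= [([64], 64)]

Answer: [([64], 64)]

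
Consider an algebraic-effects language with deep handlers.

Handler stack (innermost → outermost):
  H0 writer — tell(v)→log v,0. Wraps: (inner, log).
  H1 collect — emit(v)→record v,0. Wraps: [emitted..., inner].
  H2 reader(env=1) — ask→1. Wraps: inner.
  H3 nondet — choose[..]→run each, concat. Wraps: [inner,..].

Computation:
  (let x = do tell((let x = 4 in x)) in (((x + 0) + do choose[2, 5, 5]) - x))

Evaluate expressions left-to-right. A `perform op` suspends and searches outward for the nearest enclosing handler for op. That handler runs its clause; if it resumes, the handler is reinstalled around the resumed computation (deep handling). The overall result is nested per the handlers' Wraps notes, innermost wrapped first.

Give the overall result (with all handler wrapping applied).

Answer: [[(2, (4))], [(5, (4))], [(5, (4))]]

Step-by-step:
tell(4) @ H0 ⇒ log+=4
choose[2, 5, 5] @ H3
  branch[0] choose=2:
    H0 returns (2, (4))
    H1 returns [(2, (4))]
    H2 returns [(2, (4))]
    H3 returns [[(2, (4))]]
  branch[1] choose=5:
    H0 returns (5, (4))
    H1 returns [(5, (4))]
    H2 returns [(5, (4))]
    H3 returns [[(5, (4))]]
  branch[2] choose=5:
    H0 returns (5, (4))
    H1 returns [(5, (4))]
    H2 returns [(5, (4))]
    H3 returns [[(5, (4))]]
= [[(2, (4))], [(5, (4))], [(5, (4))]]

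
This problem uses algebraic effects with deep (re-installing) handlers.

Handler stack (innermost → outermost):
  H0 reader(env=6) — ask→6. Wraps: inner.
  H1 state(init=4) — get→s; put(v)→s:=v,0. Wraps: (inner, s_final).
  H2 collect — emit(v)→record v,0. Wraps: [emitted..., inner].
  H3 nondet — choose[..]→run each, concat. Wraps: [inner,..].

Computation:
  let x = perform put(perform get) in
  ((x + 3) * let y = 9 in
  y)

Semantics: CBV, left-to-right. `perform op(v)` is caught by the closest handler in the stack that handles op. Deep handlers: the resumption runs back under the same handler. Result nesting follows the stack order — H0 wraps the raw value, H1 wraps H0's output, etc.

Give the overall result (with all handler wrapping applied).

Evaluation trace:
get @ H1 ⇒ 4
put(4) @ H1 ⇒ s:=4
H0 returns 27
H1 returns (27, 4)
H2 returns [(27, 4)]
H3 returns [[(27, 4)]]
= [[(27, 4)]]

Answer: [[(27, 4)]]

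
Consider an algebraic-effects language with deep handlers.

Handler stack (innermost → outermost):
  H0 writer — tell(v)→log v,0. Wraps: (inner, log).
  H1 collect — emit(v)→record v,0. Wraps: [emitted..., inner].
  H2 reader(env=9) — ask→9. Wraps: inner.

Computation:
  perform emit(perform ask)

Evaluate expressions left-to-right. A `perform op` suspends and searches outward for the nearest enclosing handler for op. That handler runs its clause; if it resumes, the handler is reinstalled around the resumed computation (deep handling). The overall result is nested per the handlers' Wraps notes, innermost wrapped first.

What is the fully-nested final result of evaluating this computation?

Step-by-step:
ask @ H2 ⇒ 9
emit(9) @ H1 ⇒ out+=9
H0 returns (0, ())
H1 returns [9, (0, ())]
H2 returns [9, (0, ())]
= [9, (0, ())]

Answer: [9, (0, ())]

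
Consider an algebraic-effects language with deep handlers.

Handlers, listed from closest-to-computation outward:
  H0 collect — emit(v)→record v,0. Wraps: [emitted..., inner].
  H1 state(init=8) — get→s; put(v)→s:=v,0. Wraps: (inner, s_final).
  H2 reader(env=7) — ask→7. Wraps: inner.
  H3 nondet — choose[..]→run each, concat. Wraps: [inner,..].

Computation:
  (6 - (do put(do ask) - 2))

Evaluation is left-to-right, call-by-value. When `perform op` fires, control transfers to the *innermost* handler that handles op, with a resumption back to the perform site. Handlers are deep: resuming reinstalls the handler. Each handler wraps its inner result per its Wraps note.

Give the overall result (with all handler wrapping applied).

Answer: [([8], 7)]

Step-by-step:
ask @ H2 ⇒ 7
put(7) @ H1 ⇒ s:=7
H0 returns [8]
H1 returns ([8], 7)
H2 returns ([8], 7)
H3 returns [([8], 7)]
= [([8], 7)]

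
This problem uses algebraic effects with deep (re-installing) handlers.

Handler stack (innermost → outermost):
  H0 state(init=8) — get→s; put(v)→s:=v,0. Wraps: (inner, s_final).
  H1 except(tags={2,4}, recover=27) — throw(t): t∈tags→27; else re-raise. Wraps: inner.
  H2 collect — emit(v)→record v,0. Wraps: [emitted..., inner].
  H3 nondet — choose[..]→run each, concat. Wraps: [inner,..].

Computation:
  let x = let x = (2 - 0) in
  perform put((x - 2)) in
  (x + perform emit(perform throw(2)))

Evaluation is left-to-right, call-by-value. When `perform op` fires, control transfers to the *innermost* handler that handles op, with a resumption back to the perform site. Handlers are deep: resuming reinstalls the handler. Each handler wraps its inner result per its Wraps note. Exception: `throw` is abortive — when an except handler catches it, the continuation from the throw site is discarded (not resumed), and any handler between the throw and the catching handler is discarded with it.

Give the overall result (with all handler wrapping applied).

Answer: [[27]]

Evaluation trace:
put(0) @ H0 ⇒ s:=0
throw(2) @ H1 caught ⇒ 27
H2 returns [27]
H3 returns [[27]]
= [[27]]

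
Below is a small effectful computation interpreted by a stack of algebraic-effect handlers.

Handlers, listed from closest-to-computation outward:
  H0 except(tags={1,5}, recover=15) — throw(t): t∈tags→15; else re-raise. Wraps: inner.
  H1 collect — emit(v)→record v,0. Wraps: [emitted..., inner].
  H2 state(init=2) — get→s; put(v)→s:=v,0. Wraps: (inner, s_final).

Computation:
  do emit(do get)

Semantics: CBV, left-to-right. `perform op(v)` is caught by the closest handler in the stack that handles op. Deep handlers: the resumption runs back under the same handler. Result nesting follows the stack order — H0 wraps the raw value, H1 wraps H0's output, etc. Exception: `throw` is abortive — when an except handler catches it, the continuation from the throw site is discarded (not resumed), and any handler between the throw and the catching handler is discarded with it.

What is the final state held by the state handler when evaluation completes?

Evaluation trace:
get @ H2 ⇒ 2
emit(2) @ H1 ⇒ out+=2
H0 returns 0
H1 returns [2, 0]
H2 returns ([2, 0], 2)
= ([2, 0], 2)

Answer: 2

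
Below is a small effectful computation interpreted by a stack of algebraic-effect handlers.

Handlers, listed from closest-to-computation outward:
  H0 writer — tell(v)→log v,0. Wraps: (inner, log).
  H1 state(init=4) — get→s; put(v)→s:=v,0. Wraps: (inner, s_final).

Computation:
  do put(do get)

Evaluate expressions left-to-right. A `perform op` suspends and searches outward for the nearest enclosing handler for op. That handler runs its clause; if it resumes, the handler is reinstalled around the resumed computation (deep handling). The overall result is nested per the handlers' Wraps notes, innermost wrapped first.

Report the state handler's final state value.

Answer: 4

Step-by-step:
get @ H1 ⇒ 4
put(4) @ H1 ⇒ s:=4
H0 returns (0, ())
H1 returns ((0, ()), 4)
= ((0, ()), 4)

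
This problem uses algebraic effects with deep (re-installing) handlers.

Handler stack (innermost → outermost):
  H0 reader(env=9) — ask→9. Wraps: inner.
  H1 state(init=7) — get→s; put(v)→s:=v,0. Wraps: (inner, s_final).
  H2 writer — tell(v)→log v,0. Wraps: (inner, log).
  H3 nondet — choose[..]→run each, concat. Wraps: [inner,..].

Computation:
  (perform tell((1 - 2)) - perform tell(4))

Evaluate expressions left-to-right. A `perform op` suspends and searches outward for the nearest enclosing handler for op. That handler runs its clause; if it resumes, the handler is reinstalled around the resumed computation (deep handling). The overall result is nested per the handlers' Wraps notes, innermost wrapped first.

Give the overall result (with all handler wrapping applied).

Answer: [((0, 7), (-1, 4))]

Working:
tell(-1) @ H2 ⇒ log+=-1
tell(4) @ H2 ⇒ log+=4
H0 returns 0
H1 returns (0, 7)
H2 returns ((0, 7), (-1, 4))
H3 returns [((0, 7), (-1, 4))]
= [((0, 7), (-1, 4))]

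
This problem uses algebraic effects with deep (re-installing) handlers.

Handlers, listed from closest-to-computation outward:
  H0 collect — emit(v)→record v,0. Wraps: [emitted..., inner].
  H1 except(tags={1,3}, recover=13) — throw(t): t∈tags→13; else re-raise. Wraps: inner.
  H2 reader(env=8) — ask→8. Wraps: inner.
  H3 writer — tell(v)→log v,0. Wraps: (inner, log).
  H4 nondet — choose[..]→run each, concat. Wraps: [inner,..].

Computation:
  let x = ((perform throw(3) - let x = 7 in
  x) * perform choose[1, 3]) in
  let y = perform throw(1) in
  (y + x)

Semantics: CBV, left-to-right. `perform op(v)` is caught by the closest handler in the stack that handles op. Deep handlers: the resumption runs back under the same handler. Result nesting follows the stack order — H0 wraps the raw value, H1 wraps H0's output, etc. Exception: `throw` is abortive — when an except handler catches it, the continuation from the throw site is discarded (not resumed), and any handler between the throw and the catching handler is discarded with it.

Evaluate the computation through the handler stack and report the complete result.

Answer: [(13, ())]

Working:
throw(3) @ H1 caught ⇒ 13
H2 returns 13
H3 returns (13, ())
H4 returns [(13, ())]
= [(13, ())]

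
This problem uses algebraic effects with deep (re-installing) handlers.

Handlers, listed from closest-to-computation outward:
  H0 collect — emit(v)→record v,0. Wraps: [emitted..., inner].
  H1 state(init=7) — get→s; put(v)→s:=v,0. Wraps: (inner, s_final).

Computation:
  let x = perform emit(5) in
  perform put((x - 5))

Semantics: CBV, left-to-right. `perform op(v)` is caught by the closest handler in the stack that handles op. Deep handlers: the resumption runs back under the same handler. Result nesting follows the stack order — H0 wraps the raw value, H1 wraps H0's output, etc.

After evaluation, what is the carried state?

Evaluation trace:
emit(5) @ H0 ⇒ out+=5
put(-5) @ H1 ⇒ s:=-5
H0 returns [5, 0]
H1 returns ([5, 0], -5)
= ([5, 0], -5)

Answer: -5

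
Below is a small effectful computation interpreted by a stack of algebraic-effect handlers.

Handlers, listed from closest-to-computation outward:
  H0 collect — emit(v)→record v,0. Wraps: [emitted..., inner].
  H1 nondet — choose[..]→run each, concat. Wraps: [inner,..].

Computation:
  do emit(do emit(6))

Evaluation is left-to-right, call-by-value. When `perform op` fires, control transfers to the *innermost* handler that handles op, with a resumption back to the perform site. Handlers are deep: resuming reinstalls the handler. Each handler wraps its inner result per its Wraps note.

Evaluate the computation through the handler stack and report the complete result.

Working:
emit(6) @ H0 ⇒ out+=6
emit(0) @ H0 ⇒ out+=0
H0 returns [6, 0, 0]
H1 returns [[6, 0, 0]]
= [[6, 0, 0]]

Answer: [[6, 0, 0]]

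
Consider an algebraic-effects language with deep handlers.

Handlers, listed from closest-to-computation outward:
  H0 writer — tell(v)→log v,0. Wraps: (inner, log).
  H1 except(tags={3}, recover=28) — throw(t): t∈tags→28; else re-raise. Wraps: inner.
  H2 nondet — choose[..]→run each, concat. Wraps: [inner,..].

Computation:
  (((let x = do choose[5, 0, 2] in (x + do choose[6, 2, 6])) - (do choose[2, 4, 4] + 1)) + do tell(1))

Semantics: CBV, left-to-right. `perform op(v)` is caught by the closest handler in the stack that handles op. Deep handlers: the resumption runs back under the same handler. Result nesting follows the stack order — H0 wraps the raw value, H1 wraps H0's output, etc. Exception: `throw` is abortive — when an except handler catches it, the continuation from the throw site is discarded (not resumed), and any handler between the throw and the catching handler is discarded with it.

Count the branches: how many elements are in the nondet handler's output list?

Answer: 27

Step-by-step:
choose[5, 0, 2] @ H2
  branch[0] choose=5:
    choose[6, 2, 6] @ H2
      branch[0] choose=6:
        choose[2, 4, 4] @ H2
          branch[0] choose=2:
            tell(1) @ H0 ⇒ log+=1
            H0 returns (8, (1))
            H1 returns (8, (1))
            H2 returns [(8, (1))]
          branch[1] choose=4:
            tell(1) @ H0 ⇒ log+=1
            H0 returns (6, (1))
            H1 returns (6, (1))
            H2 returns [(6, (1))]
          branch[2] choose=4:
            tell(1) @ H0 ⇒ log+=1
            H0 returns (6, (1))
            H1 returns (6, (1))
            H2 returns [(6, (1))]
      branch[1] choose=2:
        choose[2, 4, 4] @ H2
          branch[0] choose=2:
            tell(1) @ H0 ⇒ log+=1
            H0 returns (4, (1))
            H1 returns (4, (1))
            H2 returns [(4, (1))]
          branch[1] choose=4:
            tell(1) @ H0 ⇒ log+=1
            H0 returns (2, (1))
            H1 returns (2, (1))
            H2 returns [(2, (1))]
          branch[2] choose=4:
            tell(1) @ H0 ⇒ log+=1
            H0 returns (2, (1))
            H1 returns (2, (1))
            H2 returns [(2, (1))]
      branch[2] choose=6:
        choose[2, 4, 4] @ H2
          branch[0] choose=2:
            tell(1) @ H0 ⇒ log+=1
            H0 returns (8, (1))
            H1 returns (8, (1))
            H2 returns [(8, (1))]
          branch[1] choose=4:
            tell(1) @ H0 ⇒ log+=1
            H0 returns (6, (1))
            H1 returns (6, (1))
            H2 returns [(6, (1))]
          branch[2] choose=4:
            tell(1) @ H0 ⇒ log+=1
            H0 returns (6, (1))
            H1 returns (6, (1))
            H2 returns [(6, (1))]
  branch[1] choose=0:
    choose[6, 2, 6] @ H2
      branch[0] choose=6:
        choose[2, 4, 4] @ H2
          branch[0] choose=2:
            tell(1) @ H0 ⇒ log+=1
            H0 returns (3, (1))
            H1 returns (3, (1))
            H2 returns [(3, (1))]
          branch[1] choose=4:
            tell(1) @ H0 ⇒ log+=1
            H0 returns (1, (1))
            H1 returns (1, (1))
            H2 returns [(1, (1))]
          branch[2] choose=4:
            tell(1) @ H0 ⇒ log+=1
            H0 returns (1, (1))
            H1 returns (1, (1))
            H2 returns [(1, (1))]
      branch[1] choose=2:
        choose[2, 4, 4] @ H2
          branch[0] choose=2:
            tell(1) @ H0 ⇒ log+=1
            H0 returns (-1, (1))
            H1 returns (-1, (1))
            H2 returns [(-1, (1))]
          branch[1] choose=4:
            tell(1) @ H0 ⇒ log+=1
            H0 returns (-3, (1))
            H1 returns (-3, (1))
            H2 returns [(-3, (1))]
          branch[2] choose=4:
            tell(1) @ H0 ⇒ log+=1
            H0 returns (-3, (1))
            H1 returns (-3, (1))
            H2 returns [(-3, (1))]
      branch[2] choose=6:
        choose[2, 4, 4] @ H2
          branch[0] choose=2:
            tell(1) @ H0 ⇒ log+=1
            H0 returns (3, (1))
            H1 returns (3, (1))
            H2 returns [(3, (1))]
          branch[1] choose=4:
            tell(1) @ H0 ⇒ log+=1
            H0 returns (1, (1))
            H1 returns (1, (1))
            H2 returns [(1, (1))]
          branch[2] choose=4:
            tell(1) @ H0 ⇒ log+=1
            H0 returns (1, (1))
            H1 returns (1, (1))
            H2 returns [(1, (1))]
  branch[2] choose=2:
    choose[6, 2, 6] @ H2
      branch[0] choose=6:
        choose[2, 4, 4] @ H2
          branch[0] choose=2:
            tell(1) @ H0 ⇒ log+=1
            H0 returns (5, (1))
            H1 returns (5, (1))
            H2 returns [(5, (1))]
          branch[1] choose=4:
            tell(1) @ H0 ⇒ log+=1
            H0 returns (3, (1))
            H1 returns (3, (1))
            H2 returns [(3, (1))]
          branch[2] choose=4:
            tell(1) @ H0 ⇒ log+=1
            H0 returns (3, (1))
            H1 returns (3, (1))
            H2 returns [(3, (1))]
      branch[1] choose=2:
        choose[2, 4, 4] @ H2
          branch[0] choose=2:
            tell(1) @ H0 ⇒ log+=1
            H0 returns (1, (1))
            H1 returns (1, (1))
            H2 returns [(1, (1))]
          branch[1] choose=4:
            tell(1) @ H0 ⇒ log+=1
            H0 returns (-1, (1))
            H1 returns (-1, (1))
            H2 returns [(-1, (1))]
          branch[2] choose=4:
            tell(1) @ H0 ⇒ log+=1
            H0 returns (-1, (1))
            H1 returns (-1, (1))
            H2 returns [(-1, (1))]
      branch[2] choose=6:
        choose[2, 4, 4] @ H2
          branch[0] choose=2:
            tell(1) @ H0 ⇒ log+=1
            H0 returns (5, (1))
            H1 returns (5, (1))
            H2 returns [(5, (1))]
          branch[1] choose=4:
            tell(1) @ H0 ⇒ log+=1
            H0 returns (3, (1))
            H1 returns (3, (1))
            H2 returns [(3, (1))]
          branch[2] choose=4:
            tell(1) @ H0 ⇒ log+=1
            H0 returns (3, (1))
            H1 returns (3, (1))
            H2 returns [(3, (1))]
= [(8, (1)), (6, (1)), (6, (1)), (4, (1)), (2, (1)), (2, (1)), (8, (1)), (6, (1)), (6, (1)), (3, (1)), (1, (1)), (1, (1)), (-1, (1)), (-3, (1)), (-3, (1)), (3, (1)), (1, (1)), (1, (1)), (5, (1)), (3, (1)), (3, (1)), (1, (1)), (-1, (1)), (-1, (1)), (5, (1)), (3, (1)), (3, (1))]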